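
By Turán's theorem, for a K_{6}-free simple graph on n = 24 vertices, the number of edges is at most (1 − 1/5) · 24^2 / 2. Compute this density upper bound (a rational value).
Turán density bound = (4/5) · 24^2/2 = 1152/5 ≈ 230.4

Turán's theorem: ex(n, K_{r+1}) is achieved by the complete r-partite Turán graph T(n, r) with parts as balanced as possible, and is at most (1 − 1/r) · n^2/2. For r = 5, n = 24: the density bound is (4/5) · 576/2 = 1152/5 ≈ 230.4. The integer-valued extremum is e(T(24, 5)) = 230, which is strictly less than the density bound 1152/5 since 5 ∤ 24 (the parts of T(24, 5) cannot all be equal).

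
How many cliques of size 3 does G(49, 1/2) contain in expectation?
E[# K_3] = C(49, 3) · (1/2)^C(3, 2) = 18424 / 2^3 = 2303

For each 3-subset S of vertices (there are C(49, 3) = 18424 such S), let X_S = 1 if S induces a K_3 (all C(3, 2) = 3 edges present). Then P(X_S = 1) = (1/2)^3 = 1/8. By linearity of expectation, E[# K_3] = C(49, 3) · (1/2)^3 = 18424 / 8 = 2303.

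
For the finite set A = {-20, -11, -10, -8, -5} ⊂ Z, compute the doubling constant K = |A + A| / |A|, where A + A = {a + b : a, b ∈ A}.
K = |A + A| / |A| = 14/5

Enumerate A + A = {a + b : a, b ∈ A}. With |A| = 5, there are |A|^2 = 25 ordered sum pairs; collecting distinct values, A + A = {-40, -31, -30, -28, -25, -22, -21, -20, -19, -18, -16, -15, -13, -10}, so |A + A| = 14. Thus K = 14/5. For comparison, the minimum possible |A + A| over all 5-element sets is 2·5 − 1 = 9 (so min K = 9/5), attained only by arithmetic progressions.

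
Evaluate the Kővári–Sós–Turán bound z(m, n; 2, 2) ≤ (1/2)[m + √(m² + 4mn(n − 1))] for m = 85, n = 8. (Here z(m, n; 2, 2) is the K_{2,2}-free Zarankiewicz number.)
z(85, 8; 2, 2) ≤ (1/2)[85 + √(85² + 4·85·8·7)] = (1/2)[85 + √26265] = 123.5324

Kővári–Sós–Turán: let r_1, ..., r_85 be the row sums and z = Σ r_i the total number of 1s. Each pair of columns can share at most one row with both entries 1 (else a 2×2 all-ones block appears), so Σ_i C(r_i, 2) ≤ C(8, 2) = 28. By convexity Σ_i C(r_i, 2) ≥ 85·C(z/85, 2) = z(z − 85)/(2·85), giving z² − 85z − 85·8·7 ≤ 0 and hence z ≤ (1/2)[85 + √(7225 + 4·4760)] = (1/2)[85 + √26265] ≈ (1/2)(85 + 162.0648) = 123.5324.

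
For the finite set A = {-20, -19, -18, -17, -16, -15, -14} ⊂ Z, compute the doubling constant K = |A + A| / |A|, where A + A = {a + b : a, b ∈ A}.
K = |A + A| / |A| = 13/7

Enumerate A + A = {a + b : a, b ∈ A}. With |A| = 7, there are |A|^2 = 49 ordered sum pairs; collecting distinct values, A + A = {-40, -39, -38, -37, -36, -35, -34, -33, -32, -31, -30, -29, -28}, so |A + A| = 13. Thus K = 13/7. Here |A + A| = 2|A| − 1 = 13, the minimum possible — so K = 13/7 is minimal, which holds iff A is an arithmetic progression.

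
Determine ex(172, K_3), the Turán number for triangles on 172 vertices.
ex(172, K_3) = ⌊172^2/4⌋ = 7396

Mantel (1907): a triangle-free graph on n vertices has at most ⌊n^2/4⌋ edges, with equality for the complete bipartite graph K_{⌊n/2⌋, ⌈n/2⌉}. For n = 172: ⌊172^2/4⌋ = ⌊29584/4⌋ = 7396. The extremal graph is K_{86, 86}, which has 86·86 = 7396 edges.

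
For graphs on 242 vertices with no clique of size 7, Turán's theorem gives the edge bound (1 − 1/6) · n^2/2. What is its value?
Turán density bound = (5/6) · 242^2/2 = 73205/3 ≈ 24401.6667

Turán's theorem: ex(n, K_{r+1}) is achieved by the complete r-partite Turán graph T(n, r) with parts as balanced as possible, and is at most (1 − 1/r) · n^2/2. For r = 6, n = 242: the density bound is (5/6) · 58564/2 = 73205/3 ≈ 24401.6667. The integer-valued extremum is e(T(242, 6)) = 24401, which is strictly less than the density bound 73205/3 since 6 ∤ 242 (the parts of T(242, 6) cannot all be equal).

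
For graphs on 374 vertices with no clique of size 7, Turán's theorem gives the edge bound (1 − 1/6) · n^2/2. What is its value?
Turán density bound = (5/6) · 374^2/2 = 174845/3 ≈ 58281.6667

Turán's theorem: ex(n, K_{r+1}) is achieved by the complete r-partite Turán graph T(n, r) with parts as balanced as possible, and is at most (1 − 1/r) · n^2/2. For r = 6, n = 374: the density bound is (5/6) · 139876/2 = 174845/3 ≈ 58281.6667. The integer-valued extremum is e(T(374, 6)) = 58281, which is strictly less than the density bound 174845/3 since 6 ∤ 374 (the parts of T(374, 6) cannot all be equal).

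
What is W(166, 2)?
W(166, 2) = 166 + 1 = 167

A 2-term AP is any pair of integers, so a monochromatic 2-AP exists iff some colour is used at least twice. With 166 colours, the colouring i ↦ i on {1, ..., 166} uses each colour once, avoiding any monochromatic pair, so W(166, 2) > 166. For {1, ..., 167}, pigeonhole forces two integers of the same colour, which form a monochromatic 2-AP. Hence W(166, 2) = 167.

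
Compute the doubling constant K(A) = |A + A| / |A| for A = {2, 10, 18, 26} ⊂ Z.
K = |A + A| / |A| = 7/4

Enumerate A + A = {a + b : a, b ∈ A}. With |A| = 4, there are |A|^2 = 16 ordered sum pairs; collecting distinct values, A + A = {4, 12, 20, 28, 36, 44, 52}, so |A + A| = 7. Thus K = 7/4. Here |A + A| = 2|A| − 1 = 7, the minimum possible — so K = 7/4 is minimal, which holds iff A is an arithmetic progression.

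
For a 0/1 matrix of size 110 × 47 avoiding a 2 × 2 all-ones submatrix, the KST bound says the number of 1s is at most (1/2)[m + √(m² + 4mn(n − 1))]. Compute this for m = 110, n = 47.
z(110, 47; 2, 2) ≤ (1/2)[110 + √(110² + 4·110·47·46)] = (1/2)[110 + √963380] = 545.7596

Kővári–Sós–Turán: let r_1, ..., r_110 be the row sums and z = Σ r_i the total number of 1s. Each pair of columns can share at most one row with both entries 1 (else a 2×2 all-ones block appears), so Σ_i C(r_i, 2) ≤ C(47, 2) = 1081. By convexity Σ_i C(r_i, 2) ≥ 110·C(z/110, 2) = z(z − 110)/(2·110), giving z² − 110z − 110·47·46 ≤ 0 and hence z ≤ (1/2)[110 + √(12100 + 4·237820)] = (1/2)[110 + √963380] ≈ (1/2)(110 + 981.5192) = 545.7596.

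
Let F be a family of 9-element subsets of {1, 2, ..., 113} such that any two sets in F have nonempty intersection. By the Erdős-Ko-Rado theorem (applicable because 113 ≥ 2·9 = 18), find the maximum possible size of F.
max |F| = C(112, 8) = 475491062970

Erdős-Ko-Rado (1961): when n ≥ 2k, max |F| = C(n−1, k−1). The bound is attained by the star {A : i ∈ A} for any fixed i ∈ [n]. Here C(113−1, 9−1) = C(112, 8) = 475491062970.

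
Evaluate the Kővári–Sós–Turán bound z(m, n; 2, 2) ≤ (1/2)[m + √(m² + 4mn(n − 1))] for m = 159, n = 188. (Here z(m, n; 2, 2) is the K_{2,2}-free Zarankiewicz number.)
z(159, 188; 2, 2) ≤ (1/2)[159 + √(159² + 4·159·188·187)] = (1/2)[159 + √22384497] = 2445.1129

Kővári–Sós–Turán: let r_1, ..., r_159 be the row sums and z = Σ r_i the total number of 1s. Each pair of columns can share at most one row with both entries 1 (else a 2×2 all-ones block appears), so Σ_i C(r_i, 2) ≤ C(188, 2) = 17578. By convexity Σ_i C(r_i, 2) ≥ 159·C(z/159, 2) = z(z − 159)/(2·159), giving z² − 159z − 159·188·187 ≤ 0 and hence z ≤ (1/2)[159 + √(25281 + 4·5589804)] = (1/2)[159 + √22384497] ≈ (1/2)(159 + 4731.2257) = 2445.1129.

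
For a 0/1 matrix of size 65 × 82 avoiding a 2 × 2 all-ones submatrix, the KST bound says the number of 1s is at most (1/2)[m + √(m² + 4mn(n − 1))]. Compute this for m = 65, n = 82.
z(65, 82; 2, 2) ≤ (1/2)[65 + √(65² + 4·65·82·81)] = (1/2)[65 + √1731145] = 690.3649

Kővári–Sós–Turán: let r_1, ..., r_65 be the row sums and z = Σ r_i the total number of 1s. Each pair of columns can share at most one row with both entries 1 (else a 2×2 all-ones block appears), so Σ_i C(r_i, 2) ≤ C(82, 2) = 3321. By convexity Σ_i C(r_i, 2) ≥ 65·C(z/65, 2) = z(z − 65)/(2·65), giving z² − 65z − 65·82·81 ≤ 0 and hence z ≤ (1/2)[65 + √(4225 + 4·431730)] = (1/2)[65 + √1731145] ≈ (1/2)(65 + 1315.7298) = 690.3649.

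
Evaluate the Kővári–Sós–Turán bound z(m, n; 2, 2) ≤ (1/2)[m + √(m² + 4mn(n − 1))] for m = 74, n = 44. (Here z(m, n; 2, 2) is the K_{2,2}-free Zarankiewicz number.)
z(74, 44; 2, 2) ≤ (1/2)[74 + √(74² + 4·74·44·43)] = (1/2)[74 + √565508] = 413.0013

Kővári–Sós–Turán: let r_1, ..., r_74 be the row sums and z = Σ r_i the total number of 1s. Each pair of columns can share at most one row with both entries 1 (else a 2×2 all-ones block appears), so Σ_i C(r_i, 2) ≤ C(44, 2) = 946. By convexity Σ_i C(r_i, 2) ≥ 74·C(z/74, 2) = z(z − 74)/(2·74), giving z² − 74z − 74·44·43 ≤ 0 and hence z ≤ (1/2)[74 + √(5476 + 4·140008)] = (1/2)[74 + √565508] ≈ (1/2)(74 + 752.0027) = 413.0013.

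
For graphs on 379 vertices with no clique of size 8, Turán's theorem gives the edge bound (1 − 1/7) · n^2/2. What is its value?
Turán density bound = (6/7) · 379^2/2 = 430923/7 ≈ 61560.4286

Turán's theorem: ex(n, K_{r+1}) is achieved by the complete r-partite Turán graph T(n, r) with parts as balanced as possible, and is at most (1 − 1/r) · n^2/2. For r = 7, n = 379: the density bound is (6/7) · 143641/2 = 430923/7 ≈ 61560.4286. The integer-valued extremum is e(T(379, 7)) = 61560, which is strictly less than the density bound 430923/7 since 7 ∤ 379 (the parts of T(379, 7) cannot all be equal).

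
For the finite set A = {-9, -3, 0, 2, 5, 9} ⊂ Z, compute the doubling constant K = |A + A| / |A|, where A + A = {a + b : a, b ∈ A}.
K = |A + A| / |A| = 19/6

Enumerate A + A = {a + b : a, b ∈ A}. With |A| = 6, there are |A|^2 = 36 ordered sum pairs; collecting distinct values, A + A = {-18, -12, -9, -7, -6, -4, -3, -1, 0, 2, 4, 5, 6, 7, 9, 10, 11, 14, 18}, so |A + A| = 19. Thus K = 19/6. For comparison, the minimum possible |A + A| over all 6-element sets is 2·6 − 1 = 11 (so min K = 11/6), attained only by arithmetic progressions.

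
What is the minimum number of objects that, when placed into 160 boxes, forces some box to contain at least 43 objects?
n = (43 − 1)·160 + 1 = 6721

By the generalised pigeonhole principle, to guarantee some box contains ≥ r objects we need more than (r − 1) · k objects total. Threshold: n = (r − 1) · k + 1. With r = 43 and k = 160: n = 42 · 160 + 1 = 6720 + 1 = 6721. For n = 6720 = 42 · 160, we can put exactly 42 objects in every box, avoiding 43 in any single one — so 6721 is tight.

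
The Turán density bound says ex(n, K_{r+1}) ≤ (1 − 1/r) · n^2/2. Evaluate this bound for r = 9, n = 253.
Turán density bound = (8/9) · 253^2/2 = 256036/9 ≈ 28448.4444

Turán's theorem: ex(n, K_{r+1}) is achieved by the complete r-partite Turán graph T(n, r) with parts as balanced as possible, and is at most (1 − 1/r) · n^2/2. For r = 9, n = 253: the density bound is (8/9) · 64009/2 = 256036/9 ≈ 28448.4444. The integer-valued extremum is e(T(253, 9)) = 28448, which is strictly less than the density bound 256036/9 since 9 ∤ 253 (the parts of T(253, 9) cannot all be equal).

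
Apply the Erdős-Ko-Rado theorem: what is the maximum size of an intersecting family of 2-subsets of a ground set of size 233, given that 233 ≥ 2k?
max |F| = C(232, 1) = 232

Erdős-Ko-Rado (1961): when n ≥ 2k, max |F| = C(n−1, k−1). The bound is attained by the star {A : i ∈ A} for any fixed i ∈ [n]. Here C(233−1, 2−1) = C(232, 1) = 232.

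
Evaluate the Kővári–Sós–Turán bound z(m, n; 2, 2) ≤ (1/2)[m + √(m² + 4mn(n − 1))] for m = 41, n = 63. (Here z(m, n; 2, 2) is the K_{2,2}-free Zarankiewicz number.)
z(41, 63; 2, 2) ≤ (1/2)[41 + √(41² + 4·41·63·62)] = (1/2)[41 + √642265] = 421.2072

Kővári–Sós–Turán: let r_1, ..., r_41 be the row sums and z = Σ r_i the total number of 1s. Each pair of columns can share at most one row with both entries 1 (else a 2×2 all-ones block appears), so Σ_i C(r_i, 2) ≤ C(63, 2) = 1953. By convexity Σ_i C(r_i, 2) ≥ 41·C(z/41, 2) = z(z − 41)/(2·41), giving z² − 41z − 41·63·62 ≤ 0 and hence z ≤ (1/2)[41 + √(1681 + 4·160146)] = (1/2)[41 + √642265] ≈ (1/2)(41 + 801.4144) = 421.2072.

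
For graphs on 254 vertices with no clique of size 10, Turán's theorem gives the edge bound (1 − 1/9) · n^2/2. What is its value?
Turán density bound = (8/9) · 254^2/2 = 258064/9 ≈ 28673.7778

Turán's theorem: ex(n, K_{r+1}) is achieved by the complete r-partite Turán graph T(n, r) with parts as balanced as possible, and is at most (1 − 1/r) · n^2/2. For r = 9, n = 254: the density bound is (8/9) · 64516/2 = 258064/9 ≈ 28673.7778. The integer-valued extremum is e(T(254, 9)) = 28673, which is strictly less than the density bound 258064/9 since 9 ∤ 254 (the parts of T(254, 9) cannot all be equal).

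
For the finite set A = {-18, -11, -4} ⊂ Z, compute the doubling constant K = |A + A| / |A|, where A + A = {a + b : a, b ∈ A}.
K = |A + A| / |A| = 5/3

Enumerate A + A = {a + b : a, b ∈ A}. With |A| = 3, there are |A|^2 = 9 ordered sum pairs; collecting distinct values, A + A = {-36, -29, -22, -15, -8}, so |A + A| = 5. Thus K = 5/3. Here |A + A| = 2|A| − 1 = 5, the minimum possible — so K = 5/3 is minimal, which holds iff A is an arithmetic progression.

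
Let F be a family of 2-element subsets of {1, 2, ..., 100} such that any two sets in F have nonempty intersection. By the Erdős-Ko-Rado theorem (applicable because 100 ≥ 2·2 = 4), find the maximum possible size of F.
max |F| = C(99, 1) = 99

The Erdős-Ko-Rado theorem states: for n ≥ 2k, an intersecting family of k-subsets of an n-element set has size at most C(n − 1, k − 1), with equality for 'star' families {A ⊆ [n] : |A| = k, i ∈ A} (fix an element i). For n = 100, k = 2: C(99, 1) = 99.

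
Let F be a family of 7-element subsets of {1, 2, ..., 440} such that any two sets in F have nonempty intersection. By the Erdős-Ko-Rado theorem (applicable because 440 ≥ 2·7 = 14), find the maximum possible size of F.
max |F| = C(439, 6) = 9606231468043

Erdős-Ko-Rado (1961): when n ≥ 2k, max |F| = C(n−1, k−1). The bound is attained by the star {A : i ∈ A} for any fixed i ∈ [n]. Here C(440−1, 7−1) = C(439, 6) = 9606231468043.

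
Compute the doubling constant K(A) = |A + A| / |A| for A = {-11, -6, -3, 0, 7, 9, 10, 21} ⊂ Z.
K = |A + A| / |A| = 31/8

Enumerate A + A = {a + b : a, b ∈ A}. With |A| = 8, there are |A|^2 = 64 ordered sum pairs; collecting distinct values, A + A = {-22, -17, -14, -12, -11, -9, -6, -4, -3, -2, -1, 0, 1, 3, 4, 6, 7, 9, 10, 14, 15, 16, 17, 18, 19, 20, 21, 28, 30, 31, 42}, so |A + A| = 31. Thus K = 31/8. For comparison, the minimum possible |A + A| over all 8-element sets is 2·8 − 1 = 15 (so min K = 15/8), attained only by arithmetic progressions.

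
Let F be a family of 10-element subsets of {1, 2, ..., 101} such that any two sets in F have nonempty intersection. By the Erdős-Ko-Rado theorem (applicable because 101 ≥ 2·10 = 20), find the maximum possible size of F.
max |F| = C(100, 9) = 1902231808400

Erdős-Ko-Rado (1961): when n ≥ 2k, max |F| = C(n−1, k−1). The bound is attained by the star {A : i ∈ A} for any fixed i ∈ [n]. Here C(101−1, 10−1) = C(100, 9) = 1902231808400.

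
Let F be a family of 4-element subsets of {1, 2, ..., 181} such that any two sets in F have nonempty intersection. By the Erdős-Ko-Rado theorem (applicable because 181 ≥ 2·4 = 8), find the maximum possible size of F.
max |F| = C(180, 3) = 955860

The Erdős-Ko-Rado theorem states: for n ≥ 2k, an intersecting family of k-subsets of an n-element set has size at most C(n − 1, k − 1), with equality for 'star' families {A ⊆ [n] : |A| = k, i ∈ A} (fix an element i). For n = 181, k = 4: C(180, 3) = 955860.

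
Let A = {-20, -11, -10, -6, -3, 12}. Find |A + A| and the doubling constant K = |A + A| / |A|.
K = |A + A| / |A| = 21/6 = 7/2

Enumerate A + A = {a + b : a, b ∈ A}. With |A| = 6, there are |A|^2 = 36 ordered sum pairs; collecting distinct values, A + A = {-40, -31, -30, -26, -23, -22, -21, -20, -17, -16, -14, -13, -12, -9, -8, -6, 1, 2, 6, 9, 24}, so |A + A| = 21. Thus K = 21/6 = 7/2. For comparison, the minimum possible |A + A| over all 6-element sets is 2·6 − 1 = 11 (so min K = 11/6), attained only by arithmetic progressions.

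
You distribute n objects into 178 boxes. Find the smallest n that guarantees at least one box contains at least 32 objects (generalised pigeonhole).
n = (32 − 1)·178 + 1 = 5519

By the generalised pigeonhole principle, to guarantee some box contains ≥ r objects we need more than (r − 1) · k objects total. Threshold: n = (r − 1) · k + 1. With r = 32 and k = 178: n = 31 · 178 + 1 = 5518 + 1 = 5519. For n = 5518 = 31 · 178, we can put exactly 31 objects in every box, avoiding 32 in any single one — so 5519 is tight.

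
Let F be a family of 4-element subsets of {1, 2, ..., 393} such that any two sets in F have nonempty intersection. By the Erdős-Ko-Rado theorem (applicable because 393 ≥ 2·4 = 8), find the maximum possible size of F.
max |F| = C(392, 3) = 9962680

Erdős-Ko-Rado (1961): when n ≥ 2k, max |F| = C(n−1, k−1). The bound is attained by the star {A : i ∈ A} for any fixed i ∈ [n]. Here C(393−1, 4−1) = C(392, 3) = 9962680.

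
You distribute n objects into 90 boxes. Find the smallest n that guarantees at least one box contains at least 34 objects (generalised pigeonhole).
n = (34 − 1)·90 + 1 = 2971

By the generalised pigeonhole principle, to guarantee some box contains ≥ r objects we need more than (r − 1) · k objects total. Threshold: n = (r − 1) · k + 1. With r = 34 and k = 90: n = 33 · 90 + 1 = 2970 + 1 = 2971. For n = 2970 = 33 · 90, we can put exactly 33 objects in every box, avoiding 34 in any single one — so 2971 is tight.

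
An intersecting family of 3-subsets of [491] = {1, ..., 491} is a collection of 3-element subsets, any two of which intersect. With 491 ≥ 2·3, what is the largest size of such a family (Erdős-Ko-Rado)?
max |F| = C(490, 2) = 119805

The Erdős-Ko-Rado theorem states: for n ≥ 2k, an intersecting family of k-subsets of an n-element set has size at most C(n − 1, k − 1), with equality for 'star' families {A ⊆ [n] : |A| = k, i ∈ A} (fix an element i). For n = 491, k = 3: C(490, 2) = 119805.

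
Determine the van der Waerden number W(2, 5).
W(2, 5) = 178

W(2, 5) = 178. The lower bound W(2, 5) > 177 comes from an explicit good 2-colouring of [1, 177]; the upper bound W(2, 5) ≤ 178 was verified by exhaustive search over 2-colourings of [1, 178].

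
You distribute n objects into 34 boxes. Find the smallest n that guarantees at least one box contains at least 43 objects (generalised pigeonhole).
n = (43 − 1)·34 + 1 = 1429

By the generalised pigeonhole principle, to guarantee some box contains ≥ r objects we need more than (r − 1) · k objects total. Threshold: n = (r − 1) · k + 1. With r = 43 and k = 34: n = 42 · 34 + 1 = 1428 + 1 = 1429. For n = 1428 = 42 · 34, we can put exactly 42 objects in every box, avoiding 43 in any single one — so 1429 is tight.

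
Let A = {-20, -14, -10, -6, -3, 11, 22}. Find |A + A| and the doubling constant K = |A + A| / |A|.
K = |A + A| / |A| = 25/7

Enumerate A + A = {a + b : a, b ∈ A}. With |A| = 7, there are |A|^2 = 49 ordered sum pairs; collecting distinct values, A + A = {-40, -34, -30, -28, -26, -24, -23, -20, -17, -16, -13, -12, -9, -6, -3, 1, 2, 5, 8, 12, 16, 19, 22, 33, 44}, so |A + A| = 25. Thus K = 25/7. For comparison, the minimum possible |A + A| over all 7-element sets is 2·7 − 1 = 13 (so min K = 13/7), attained only by arithmetic progressions.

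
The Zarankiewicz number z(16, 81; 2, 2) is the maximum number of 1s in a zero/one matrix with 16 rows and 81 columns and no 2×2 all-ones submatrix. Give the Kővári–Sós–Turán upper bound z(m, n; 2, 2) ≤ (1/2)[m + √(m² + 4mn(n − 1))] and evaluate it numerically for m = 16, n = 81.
z(16, 81; 2, 2) ≤ (1/2)[16 + √(16² + 4·16·81·80)] = (1/2)[16 + √414976] = 330.0932

Kővári–Sós–Turán: let r_1, ..., r_16 be the row sums and z = Σ r_i the total number of 1s. Each pair of columns can share at most one row with both entries 1 (else a 2×2 all-ones block appears), so Σ_i C(r_i, 2) ≤ C(81, 2) = 3240. By convexity Σ_i C(r_i, 2) ≥ 16·C(z/16, 2) = z(z − 16)/(2·16), giving z² − 16z − 16·81·80 ≤ 0 and hence z ≤ (1/2)[16 + √(256 + 4·103680)] = (1/2)[16 + √414976] ≈ (1/2)(16 + 644.1863) = 330.0932.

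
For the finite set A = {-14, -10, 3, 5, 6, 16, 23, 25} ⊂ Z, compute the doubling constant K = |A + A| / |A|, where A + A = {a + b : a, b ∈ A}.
K = |A + A| / |A| = 32/8 = 4

Enumerate A + A = {a + b : a, b ∈ A}. With |A| = 8, there are |A|^2 = 64 ordered sum pairs; collecting distinct values, A + A = {-28, -24, -20, -11, -9, -8, -7, -5, -4, 2, 6, 8, 9, 10, 11, 12, 13, 15, 19, 21, 22, 26, 28, 29, 30, 31, 32, 39, 41, 46, 48, 50}, so |A + A| = 32. Thus K = 32/8 = 4. For comparison, the minimum possible |A + A| over all 8-element sets is 2·8 − 1 = 15 (so min K = 15/8), attained only by arithmetic progressions.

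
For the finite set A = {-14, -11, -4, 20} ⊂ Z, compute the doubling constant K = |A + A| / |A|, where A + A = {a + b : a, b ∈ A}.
K = |A + A| / |A| = 10/4 = 5/2

Enumerate A + A = {a + b : a, b ∈ A}. With |A| = 4, there are |A|^2 = 16 ordered sum pairs; collecting distinct values, A + A = {-28, -25, -22, -18, -15, -8, 6, 9, 16, 40}, so |A + A| = 10. Thus K = 10/4 = 5/2. For comparison, the minimum possible |A + A| over all 4-element sets is 2·4 − 1 = 7 (so min K = 7/4), attained only by arithmetic progressions.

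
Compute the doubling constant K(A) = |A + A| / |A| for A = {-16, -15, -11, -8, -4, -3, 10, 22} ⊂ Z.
K = |A + A| / |A| = 31/8

Enumerate A + A = {a + b : a, b ∈ A}. With |A| = 8, there are |A|^2 = 64 ordered sum pairs; collecting distinct values, A + A = {-32, -31, -30, -27, -26, -24, -23, -22, -20, -19, -18, -16, -15, -14, -12, -11, -8, -7, -6, -5, -1, 2, 6, 7, 11, 14, 18, 19, 20, 32, 44}, so |A + A| = 31. Thus K = 31/8. For comparison, the minimum possible |A + A| over all 8-element sets is 2·8 − 1 = 15 (so min K = 15/8), attained only by arithmetic progressions.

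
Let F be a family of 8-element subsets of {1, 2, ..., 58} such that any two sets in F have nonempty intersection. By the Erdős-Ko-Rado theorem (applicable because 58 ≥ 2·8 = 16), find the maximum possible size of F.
max |F| = C(57, 7) = 264385836

Erdős-Ko-Rado (1961): when n ≥ 2k, max |F| = C(n−1, k−1). The bound is attained by the star {A : i ∈ A} for any fixed i ∈ [n]. Here C(58−1, 8−1) = C(57, 7) = 264385836.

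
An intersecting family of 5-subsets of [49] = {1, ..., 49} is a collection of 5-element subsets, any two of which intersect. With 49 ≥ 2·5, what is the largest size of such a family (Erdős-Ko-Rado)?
max |F| = C(48, 4) = 194580

Erdős-Ko-Rado (1961): when n ≥ 2k, max |F| = C(n−1, k−1). The bound is attained by the star {A : i ∈ A} for any fixed i ∈ [n]. Here C(49−1, 5−1) = C(48, 4) = 194580.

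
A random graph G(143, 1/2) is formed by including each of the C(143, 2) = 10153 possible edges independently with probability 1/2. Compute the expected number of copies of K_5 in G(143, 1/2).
E[# K_5] = C(143, 5) · (1/2)^C(5, 2) = 464306843 / 2^10 ≈ 453424.651367

For each 5-subset S of vertices (there are C(143, 5) = 464306843 such S), let X_S = 1 if S induces a K_5 (all C(5, 2) = 10 edges present). Then P(X_S = 1) = (1/2)^10 = 1/1024. By linearity of expectation, E[# K_5] = C(143, 5) · (1/2)^10 = 464306843 / 1024 ≈ 453424.651367.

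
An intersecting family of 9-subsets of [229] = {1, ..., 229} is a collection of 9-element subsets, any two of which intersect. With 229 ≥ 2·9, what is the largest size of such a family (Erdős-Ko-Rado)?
max |F| = C(228, 8) = 159966582803820

Erdős-Ko-Rado (1961): when n ≥ 2k, max |F| = C(n−1, k−1). The bound is attained by the star {A : i ∈ A} for any fixed i ∈ [n]. Here C(229−1, 9−1) = C(228, 8) = 159966582803820.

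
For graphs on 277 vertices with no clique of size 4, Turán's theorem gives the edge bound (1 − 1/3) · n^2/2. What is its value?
Turán density bound = (2/3) · 277^2/2 = 76729/3 ≈ 25576.3333

Turán's theorem: ex(n, K_{r+1}) is achieved by the complete r-partite Turán graph T(n, r) with parts as balanced as possible, and is at most (1 − 1/r) · n^2/2. For r = 3, n = 277: the density bound is (2/3) · 76729/2 = 76729/3 ≈ 25576.3333. The integer-valued extremum is e(T(277, 3)) = 25576, which is strictly less than the density bound 76729/3 since 3 ∤ 277 (the parts of T(277, 3) cannot all be equal).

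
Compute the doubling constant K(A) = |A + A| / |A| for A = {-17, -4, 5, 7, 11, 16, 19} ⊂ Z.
K = |A + A| / |A| = 27/7

Enumerate A + A = {a + b : a, b ∈ A}. With |A| = 7, there are |A|^2 = 49 ordered sum pairs; collecting distinct values, A + A = {-34, -21, -12, -10, -8, -6, -1, 1, 2, 3, 7, 10, 12, 14, 15, 16, 18, 21, 22, 23, 24, 26, 27, 30, 32, 35, 38}, so |A + A| = 27. Thus K = 27/7. For comparison, the minimum possible |A + A| over all 7-element sets is 2·7 − 1 = 13 (so min K = 13/7), attained only by arithmetic progressions.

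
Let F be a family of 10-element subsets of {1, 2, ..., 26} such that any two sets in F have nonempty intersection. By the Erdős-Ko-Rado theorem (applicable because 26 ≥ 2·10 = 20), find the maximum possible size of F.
max |F| = C(25, 9) = 2042975

Erdős-Ko-Rado (1961): when n ≥ 2k, max |F| = C(n−1, k−1). The bound is attained by the star {A : i ∈ A} for any fixed i ∈ [n]. Here C(26−1, 10−1) = C(25, 9) = 2042975.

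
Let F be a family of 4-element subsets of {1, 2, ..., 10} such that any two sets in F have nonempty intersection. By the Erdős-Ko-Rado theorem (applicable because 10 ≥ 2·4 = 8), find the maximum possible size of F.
max |F| = C(9, 3) = 84

Erdős-Ko-Rado (1961): when n ≥ 2k, max |F| = C(n−1, k−1). The bound is attained by the star {A : i ∈ A} for any fixed i ∈ [n]. Here C(10−1, 4−1) = C(9, 3) = 84.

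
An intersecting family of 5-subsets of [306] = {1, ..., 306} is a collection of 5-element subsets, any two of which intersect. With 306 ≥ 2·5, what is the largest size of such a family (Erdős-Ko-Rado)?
max |F| = C(305, 4) = 353518180

The Erdős-Ko-Rado theorem states: for n ≥ 2k, an intersecting family of k-subsets of an n-element set has size at most C(n − 1, k − 1), with equality for 'star' families {A ⊆ [n] : |A| = k, i ∈ A} (fix an element i). For n = 306, k = 5: C(305, 4) = 353518180.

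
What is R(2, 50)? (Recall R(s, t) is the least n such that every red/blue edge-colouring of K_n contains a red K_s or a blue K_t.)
R(2, 50) = 50

R(2, k) = k for all k ≥ 2: in a 2-colouring of K_k, either some edge is red (a red K_2) or all edges are blue (a blue K_k). And K_{49} coloured all-blue has no blue K_50, so R(2, 50) > 49. Hence R(2, 50) = 50.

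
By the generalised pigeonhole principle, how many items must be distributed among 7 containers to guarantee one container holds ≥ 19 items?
n = (19 − 1)·7 + 1 = 127

By the generalised pigeonhole principle, to guarantee some box contains ≥ r objects we need more than (r − 1) · k objects total. Threshold: n = (r − 1) · k + 1. With r = 19 and k = 7: n = 18 · 7 + 1 = 126 + 1 = 127. For n = 126 = 18 · 7, we can put exactly 18 objects in every box, avoiding 19 in any single one — so 127 is tight.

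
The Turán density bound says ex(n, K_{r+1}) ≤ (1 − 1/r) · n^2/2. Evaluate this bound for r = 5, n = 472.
Turán density bound = (4/5) · 472^2/2 = 445568/5 ≈ 89113.6

Turán's theorem: ex(n, K_{r+1}) is achieved by the complete r-partite Turán graph T(n, r) with parts as balanced as possible, and is at most (1 − 1/r) · n^2/2. For r = 5, n = 472: the density bound is (4/5) · 222784/2 = 445568/5 ≈ 89113.6. The integer-valued extremum is e(T(472, 5)) = 89113, which is strictly less than the density bound 445568/5 since 5 ∤ 472 (the parts of T(472, 5) cannot all be equal).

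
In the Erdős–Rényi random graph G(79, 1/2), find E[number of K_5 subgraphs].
E[# K_5] = C(79, 5) · (1/2)^C(5, 2) = 22537515 / 2^10 ≈ 22009.291992

For each 5-subset S of vertices (there are C(79, 5) = 22537515 such S), let X_S = 1 if S induces a K_5 (all C(5, 2) = 10 edges present). Then P(X_S = 1) = (1/2)^10 = 1/1024. By linearity of expectation, E[# K_5] = C(79, 5) · (1/2)^10 = 22537515 / 1024 ≈ 22009.291992.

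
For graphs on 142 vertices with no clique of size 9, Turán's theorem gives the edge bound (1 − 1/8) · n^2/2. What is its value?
Turán density bound = (7/8) · 142^2/2 = 35287/4 ≈ 8821.75

Turán's theorem: ex(n, K_{r+1}) is achieved by the complete r-partite Turán graph T(n, r) with parts as balanced as possible, and is at most (1 − 1/r) · n^2/2. For r = 8, n = 142: the density bound is (7/8) · 20164/2 = 35287/4 ≈ 8821.75. The integer-valued extremum is e(T(142, 8)) = 8821, which is strictly less than the density bound 35287/4 since 8 ∤ 142 (the parts of T(142, 8) cannot all be equal).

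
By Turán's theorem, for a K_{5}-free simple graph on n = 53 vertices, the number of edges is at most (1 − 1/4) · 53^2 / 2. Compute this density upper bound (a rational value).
Turán density bound = (3/4) · 53^2/2 = 8427/8 ≈ 1053.375

Turán's theorem: ex(n, K_{r+1}) is achieved by the complete r-partite Turán graph T(n, r) with parts as balanced as possible, and is at most (1 − 1/r) · n^2/2. For r = 4, n = 53: the density bound is (3/4) · 2809/2 = 8427/8 ≈ 1053.375. The integer-valued extremum is e(T(53, 4)) = 1053, which is strictly less than the density bound 8427/8 since 4 ∤ 53 (the parts of T(53, 4) cannot all be equal).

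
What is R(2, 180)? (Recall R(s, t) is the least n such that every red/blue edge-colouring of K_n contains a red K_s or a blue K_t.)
R(2, 180) = 180

R(2, k) = k for all k ≥ 2: in a 2-colouring of K_k, either some edge is red (a red K_2) or all edges are blue (a blue K_k). And K_{179} coloured all-blue has no blue K_180, so R(2, 180) > 179. Hence R(2, 180) = 180.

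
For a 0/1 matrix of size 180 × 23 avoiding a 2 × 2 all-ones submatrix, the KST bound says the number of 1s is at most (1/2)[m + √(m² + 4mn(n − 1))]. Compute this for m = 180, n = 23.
z(180, 23; 2, 2) ≤ (1/2)[180 + √(180² + 4·180·23·22)] = (1/2)[180 + √396720] = 404.9286

Kővári–Sós–Turán: let r_1, ..., r_180 be the row sums and z = Σ r_i the total number of 1s. Each pair of columns can share at most one row with both entries 1 (else a 2×2 all-ones block appears), so Σ_i C(r_i, 2) ≤ C(23, 2) = 253. By convexity Σ_i C(r_i, 2) ≥ 180·C(z/180, 2) = z(z − 180)/(2·180), giving z² − 180z − 180·23·22 ≤ 0 and hence z ≤ (1/2)[180 + √(32400 + 4·91080)] = (1/2)[180 + √396720] ≈ (1/2)(180 + 629.8571) = 404.9286.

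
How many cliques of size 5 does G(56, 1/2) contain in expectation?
E[# K_5] = C(56, 5) · (1/2)^C(5, 2) = 3819816 / 2^10 = 477477/128 = 3730.2890625

For each 5-subset S of vertices (there are C(56, 5) = 3819816 such S), let X_S = 1 if S induces a K_5 (all C(5, 2) = 10 edges present). Then P(X_S = 1) = (1/2)^10 = 1/1024. By linearity of expectation, E[# K_5] = C(56, 5) · (1/2)^10 = 3819816 / 1024 = 477477/128 = 3730.2890625.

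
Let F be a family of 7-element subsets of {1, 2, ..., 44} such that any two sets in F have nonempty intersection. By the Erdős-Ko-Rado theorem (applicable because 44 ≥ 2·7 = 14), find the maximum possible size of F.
max |F| = C(43, 6) = 6096454

Erdős-Ko-Rado (1961): when n ≥ 2k, max |F| = C(n−1, k−1). The bound is attained by the star {A : i ∈ A} for any fixed i ∈ [n]. Here C(44−1, 7−1) = C(43, 6) = 6096454.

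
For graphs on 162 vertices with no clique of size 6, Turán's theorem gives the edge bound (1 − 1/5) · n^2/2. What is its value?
Turán density bound = (4/5) · 162^2/2 = 52488/5 ≈ 10497.6

Turán's theorem: ex(n, K_{r+1}) is achieved by the complete r-partite Turán graph T(n, r) with parts as balanced as possible, and is at most (1 − 1/r) · n^2/2. For r = 5, n = 162: the density bound is (4/5) · 26244/2 = 52488/5 ≈ 10497.6. The integer-valued extremum is e(T(162, 5)) = 10497, which is strictly less than the density bound 52488/5 since 5 ∤ 162 (the parts of T(162, 5) cannot all be equal).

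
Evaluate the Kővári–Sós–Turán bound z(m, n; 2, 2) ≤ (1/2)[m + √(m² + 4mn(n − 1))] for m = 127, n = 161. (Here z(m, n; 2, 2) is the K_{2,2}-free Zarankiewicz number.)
z(127, 161; 2, 2) ≤ (1/2)[127 + √(127² + 4·127·161·160)] = (1/2)[127 + √13102209] = 1873.3487

Kővári–Sós–Turán: let r_1, ..., r_127 be the row sums and z = Σ r_i the total number of 1s. Each pair of columns can share at most one row with both entries 1 (else a 2×2 all-ones block appears), so Σ_i C(r_i, 2) ≤ C(161, 2) = 12880. By convexity Σ_i C(r_i, 2) ≥ 127·C(z/127, 2) = z(z − 127)/(2·127), giving z² − 127z − 127·161·160 ≤ 0 and hence z ≤ (1/2)[127 + √(16129 + 4·3271520)] = (1/2)[127 + √13102209] ≈ (1/2)(127 + 3619.6974) = 1873.3487.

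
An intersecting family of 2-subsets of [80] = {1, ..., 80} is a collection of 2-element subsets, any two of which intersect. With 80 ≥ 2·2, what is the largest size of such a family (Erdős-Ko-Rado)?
max |F| = C(79, 1) = 79

Erdős-Ko-Rado (1961): when n ≥ 2k, max |F| = C(n−1, k−1). The bound is attained by the star {A : i ∈ A} for any fixed i ∈ [n]. Here C(80−1, 2−1) = C(79, 1) = 79.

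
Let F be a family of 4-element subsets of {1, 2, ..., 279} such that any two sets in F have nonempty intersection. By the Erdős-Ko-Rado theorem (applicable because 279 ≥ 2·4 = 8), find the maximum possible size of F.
max |F| = C(278, 3) = 3542276

Erdős-Ko-Rado (1961): when n ≥ 2k, max |F| = C(n−1, k−1). The bound is attained by the star {A : i ∈ A} for any fixed i ∈ [n]. Here C(279−1, 4−1) = C(278, 3) = 3542276.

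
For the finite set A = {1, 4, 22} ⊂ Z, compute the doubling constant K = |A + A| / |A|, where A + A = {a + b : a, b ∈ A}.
K = |A + A| / |A| = 6/3 = 2

Enumerate A + A = {a + b : a, b ∈ A}. With |A| = 3, there are |A|^2 = 9 ordered sum pairs; collecting distinct values, A + A = {2, 5, 8, 23, 26, 44}, so |A + A| = 6. Thus K = 6/3 = 2. For comparison, the minimum possible |A + A| over all 3-element sets is 2·3 − 1 = 5 (so min K = 5/3), attained only by arithmetic progressions.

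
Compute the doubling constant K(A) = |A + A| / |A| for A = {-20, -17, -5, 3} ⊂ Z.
K = |A + A| / |A| = 10/4 = 5/2

Enumerate A + A = {a + b : a, b ∈ A}. With |A| = 4, there are |A|^2 = 16 ordered sum pairs; collecting distinct values, A + A = {-40, -37, -34, -25, -22, -17, -14, -10, -2, 6}, so |A + A| = 10. Thus K = 10/4 = 5/2. For comparison, the minimum possible |A + A| over all 4-element sets is 2·4 − 1 = 7 (so min K = 7/4), attained only by arithmetic progressions.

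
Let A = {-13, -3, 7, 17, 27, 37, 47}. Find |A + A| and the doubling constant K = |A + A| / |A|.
K = |A + A| / |A| = 13/7

Enumerate A + A = {a + b : a, b ∈ A}. With |A| = 7, there are |A|^2 = 49 ordered sum pairs; collecting distinct values, A + A = {-26, -16, -6, 4, 14, 24, 34, 44, 54, 64, 74, 84, 94}, so |A + A| = 13. Thus K = 13/7. Here |A + A| = 2|A| − 1 = 13, the minimum possible — so K = 13/7 is minimal, which holds iff A is an arithmetic progression.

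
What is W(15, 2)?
W(15, 2) = 15 + 1 = 16

A 2-term AP is any pair of integers, so a monochromatic 2-AP exists iff some colour is used at least twice. With 15 colours, the colouring i ↦ i on {1, ..., 15} uses each colour once, avoiding any monochromatic pair, so W(15, 2) > 15. For {1, ..., 16}, pigeonhole forces two integers of the same colour, which form a monochromatic 2-AP. Hence W(15, 2) = 16.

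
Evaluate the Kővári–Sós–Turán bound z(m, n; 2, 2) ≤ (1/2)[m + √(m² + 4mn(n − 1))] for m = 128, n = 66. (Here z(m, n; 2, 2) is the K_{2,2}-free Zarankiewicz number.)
z(128, 66; 2, 2) ≤ (1/2)[128 + √(128² + 4·128·66·65)] = (1/2)[128 + √2212864] = 807.7849

Kővári–Sós–Turán: let r_1, ..., r_128 be the row sums and z = Σ r_i the total number of 1s. Each pair of columns can share at most one row with both entries 1 (else a 2×2 all-ones block appears), so Σ_i C(r_i, 2) ≤ C(66, 2) = 2145. By convexity Σ_i C(r_i, 2) ≥ 128·C(z/128, 2) = z(z − 128)/(2·128), giving z² − 128z − 128·66·65 ≤ 0 and hence z ≤ (1/2)[128 + √(16384 + 4·549120)] = (1/2)[128 + √2212864] ≈ (1/2)(128 + 1487.5698) = 807.7849.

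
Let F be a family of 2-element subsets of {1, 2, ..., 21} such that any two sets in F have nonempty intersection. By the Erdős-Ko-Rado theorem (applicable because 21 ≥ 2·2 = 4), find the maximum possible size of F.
max |F| = C(20, 1) = 20

The Erdős-Ko-Rado theorem states: for n ≥ 2k, an intersecting family of k-subsets of an n-element set has size at most C(n − 1, k − 1), with equality for 'star' families {A ⊆ [n] : |A| = k, i ∈ A} (fix an element i). For n = 21, k = 2: C(20, 1) = 20.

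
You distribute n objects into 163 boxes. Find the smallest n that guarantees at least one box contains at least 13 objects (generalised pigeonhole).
n = (13 − 1)·163 + 1 = 1957

By the generalised pigeonhole principle, to guarantee some box contains ≥ r objects we need more than (r − 1) · k objects total. Threshold: n = (r − 1) · k + 1. With r = 13 and k = 163: n = 12 · 163 + 1 = 1956 + 1 = 1957. For n = 1956 = 12 · 163, we can put exactly 12 objects in every box, avoiding 13 in any single one — so 1957 is tight.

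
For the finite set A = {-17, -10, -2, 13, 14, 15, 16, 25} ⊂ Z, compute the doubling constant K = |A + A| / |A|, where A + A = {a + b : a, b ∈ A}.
K = |A + A| / |A| = 32/8 = 4

Enumerate A + A = {a + b : a, b ∈ A}. With |A| = 8, there are |A|^2 = 64 ordered sum pairs; collecting distinct values, A + A = {-34, -27, -20, -19, -12, -4, -3, -2, -1, 3, 4, 5, 6, 8, 11, 12, 13, 14, 15, 23, 26, 27, 28, 29, 30, 31, 32, 38, 39, 40, 41, 50}, so |A + A| = 32. Thus K = 32/8 = 4. For comparison, the minimum possible |A + A| over all 8-element sets is 2·8 − 1 = 15 (so min K = 15/8), attained only by arithmetic progressions.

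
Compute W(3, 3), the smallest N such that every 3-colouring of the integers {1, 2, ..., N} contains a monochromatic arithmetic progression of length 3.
W(3, 3) = 27

This is a classical value, W(3, 3) = 27, established by combining an explicit 3-colouring of {1, ..., 26} with no monochromatic 3-AP (giving the lower bound W(3, 3) > 26) and a finite case analysis / exhaustive computer search showing every 3-colouring of {1, ..., 27} has such an AP.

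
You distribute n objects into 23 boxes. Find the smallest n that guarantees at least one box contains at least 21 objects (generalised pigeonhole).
n = (21 − 1)·23 + 1 = 461

By the generalised pigeonhole principle, to guarantee some box contains ≥ r objects we need more than (r − 1) · k objects total. Threshold: n = (r − 1) · k + 1. With r = 21 and k = 23: n = 20 · 23 + 1 = 460 + 1 = 461. For n = 460 = 20 · 23, we can put exactly 20 objects in every box, avoiding 21 in any single one — so 461 is tight.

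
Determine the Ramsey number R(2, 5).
R(2, 5) = 5

R(2, k) = k for all k ≥ 2: in a 2-colouring of K_k, either some edge is red (a red K_2) or all edges are blue (a blue K_k). And K_{4} coloured all-blue has no blue K_5, so R(2, 5) > 4. Hence R(2, 5) = 5.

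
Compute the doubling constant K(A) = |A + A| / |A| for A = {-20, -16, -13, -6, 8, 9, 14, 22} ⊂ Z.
K = |A + A| / |A| = 32/8 = 4

Enumerate A + A = {a + b : a, b ∈ A}. With |A| = 8, there are |A|^2 = 64 ordered sum pairs; collecting distinct values, A + A = {-40, -36, -33, -32, -29, -26, -22, -19, -12, -11, -8, -7, -6, -5, -4, -2, 1, 2, 3, 6, 8, 9, 16, 17, 18, 22, 23, 28, 30, 31, 36, 44}, so |A + A| = 32. Thus K = 32/8 = 4. For comparison, the minimum possible |A + A| over all 8-element sets is 2·8 − 1 = 15 (so min K = 15/8), attained only by arithmetic progressions.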